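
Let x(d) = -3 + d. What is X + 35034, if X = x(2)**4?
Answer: 35035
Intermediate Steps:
X = 1 (X = (-3 + 2)**4 = (-1)**4 = 1)
X + 35034 = 1 + 35034 = 35035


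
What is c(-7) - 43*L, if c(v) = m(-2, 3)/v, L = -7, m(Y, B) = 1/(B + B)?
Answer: 12641/42 ≈ 300.98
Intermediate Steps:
m(Y, B) = 1/(2*B)
c(v) = 1/(6*v) (c(v) = ((½)/3)/v = ((½)*(⅓))/v = 1/(6*v))
c(-7) - 43*L = (⅙)/(-7) - 43*(-7) = (⅙)*(-⅐) + 301 = -1/42 + 301 = 12641/42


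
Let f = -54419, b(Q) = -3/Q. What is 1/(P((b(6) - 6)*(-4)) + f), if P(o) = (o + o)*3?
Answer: -1/54263 ≈ -1.8429e-5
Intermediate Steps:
P(o) = 6*o (P(o) = (2*o)*3 = 6*o)
1/(P((b(6) - 6)*(-4)) + f) = 1/(6*((-3/6 - 6)*(-4)) - 54419) = 1/(6*((-3*⅙ - 6)*(-4)) - 54419) = 1/(6*((-½ - 6)*(-4)) - 54419) = 1/(6*(-13/2*(-4)) - 54419) = 1/(6*26 - 54419) = 1/(156 - 54419) = 1/(-54263) = -1/54263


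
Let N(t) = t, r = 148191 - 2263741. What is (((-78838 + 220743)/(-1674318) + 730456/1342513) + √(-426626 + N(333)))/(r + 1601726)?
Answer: -1032506321743/1154970340414996416 - I*√426293/513824 ≈ -8.9397e-7 - 0.0012707*I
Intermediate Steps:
r = -2115550
(((-78838 + 220743)/(-1674318) + 730456/1342513) + √(-426626 + N(333)))/(r + 1601726) = (((-78838 + 220743)/(-1674318) + 730456/1342513) + √(-426626 + 333))/(-2115550 + 1601726) = ((141905*(-1/1674318) + 730456*(1/1342513)) + √(-426293))/(-513824) = ((-141905/1674318 + 730456/1342513) + I*√426293)*(-1/513824) = (1032506321743/2247793681134 + I*√426293)*(-1/513824) = -1032506321743/1154970340414996416 - I*√426293/513824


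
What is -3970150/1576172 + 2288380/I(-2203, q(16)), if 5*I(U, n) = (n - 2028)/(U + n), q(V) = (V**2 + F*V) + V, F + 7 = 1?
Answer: 4569465790733225/364883818 ≈ 1.2523e+7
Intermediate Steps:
F = -6 (F = -7 + 1 = -6)
q(V) = V**2 - 5*V (q(V) = (V**2 - 6*V) + V = V**2 - 5*V)
I(U, n) = (-2028 + n)/(5*(U + n)) (I(U, n) = ((n - 2028)/(U + n))/5 = ((-2028 + n)/(U + n))/5 = (-2028 + n)/(5*(U + n)))
-3970150/1576172 + 2288380/I(-2203, q(16)) = -3970150/1576172 + 2288380/(((-2028 + 16*(-5 + 16))/(5*(-2203 + 16*(-5 + 16))))) = -3970150*1/1576172 + 2288380/(((-2028 + 16*11)/(5*(-2203 + 16*11)))) = -1985075/788086 + 2288380/(((-2028 + 176)/(5*(-2203 + 176)))) = -1985075/788086 + 2288380/(((1/5)*(-1852)/(-2027))) = -1985075/788086 + 2288380/(((1/5)*(-1/2027)*(-1852))) = -1985075/788086 + 2288380/(1852/10135) = -1985075/788086 + 2288380*(10135/1852) = -1985075/788086 + 5798182825/463 = 4569465790733225/364883818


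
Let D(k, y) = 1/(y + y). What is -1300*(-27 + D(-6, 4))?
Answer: 69875/2 ≈ 34938.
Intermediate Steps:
D(k, y) = 1/(2*y)
-1300*(-27 + D(-6, 4)) = -1300*(-27 + (1/2)/4) = -1300*(-27 + (1/2)*(1/4)) = -1300*(-27 + 1/8) = -1300*(-215/8) = 69875/2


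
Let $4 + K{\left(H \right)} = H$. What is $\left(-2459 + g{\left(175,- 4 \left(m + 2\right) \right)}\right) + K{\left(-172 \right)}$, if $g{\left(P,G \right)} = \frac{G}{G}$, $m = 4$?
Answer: $-2634$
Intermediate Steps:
$K{\left(H \right)} = -4 + H$
$g{\left(P,G \right)} = 1$
$\left(-2459 + g{\left(175,- 4 \left(m + 2\right) \right)}\right) + K{\left(-172 \right)} = \left(-2459 + 1\right) - 176 = -2458 - 176 = -2634$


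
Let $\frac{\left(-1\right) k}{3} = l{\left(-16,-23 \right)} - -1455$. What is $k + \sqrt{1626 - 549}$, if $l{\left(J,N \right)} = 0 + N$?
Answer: $-4296 + \sqrt{1077} \approx -4263.2$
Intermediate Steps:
$l{\left(J,N \right)} = N$
$k = -4296$ ($k = - 3 \left(-23 - -1455\right) = - 3 \left(-23 + 1455\right) = \left(-3\right) 1432 = -4296$)
$k + \sqrt{1626 - 549} = -4296 + \sqrt{1626 - 549} = -4296 + \sqrt{1077}$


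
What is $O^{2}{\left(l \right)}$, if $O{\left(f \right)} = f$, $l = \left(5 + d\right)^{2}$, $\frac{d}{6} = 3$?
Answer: $279841$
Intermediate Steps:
$d = 18$ ($d = 6 \cdot 3 = 18$)
$l = 529$ ($l = \left(5 + 18\right)^{2} = 23^{2} = 529$)
$O^{2}{\left(l \right)} = 529^{2} = 279841$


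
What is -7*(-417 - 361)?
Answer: 5446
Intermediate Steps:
-7*(-417 - 361) = -7*(-778) = 5446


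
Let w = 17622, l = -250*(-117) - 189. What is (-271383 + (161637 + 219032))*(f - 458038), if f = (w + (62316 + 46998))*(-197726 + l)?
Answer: -2339826207986708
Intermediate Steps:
l = 29061 (l = 29250 - 189 = 29061)
f = -21409660440 (f = (17622 + (62316 + 46998))*(-197726 + 29061) = (17622 + 109314)*(-168665) = 126936*(-168665) = -21409660440)
(-271383 + (161637 + 219032))*(f - 458038) = (-271383 + (161637 + 219032))*(-21409660440 - 458038) = (-271383 + 380669)*(-21410118478) = 109286*(-21410118478) = -2339826207986708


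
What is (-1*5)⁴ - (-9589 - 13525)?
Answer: 23739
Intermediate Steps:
(-1*5)⁴ - (-9589 - 13525) = (-5)⁴ - 1*(-23114) = 625 + 23114 = 23739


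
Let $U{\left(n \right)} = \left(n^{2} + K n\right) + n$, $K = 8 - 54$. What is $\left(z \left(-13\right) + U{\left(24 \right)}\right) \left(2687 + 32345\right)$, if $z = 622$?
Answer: $-300924880$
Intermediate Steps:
$K = -46$ ($K = 8 - 54 = -46$)
$U{\left(n \right)} = n^{2} - 45 n$ ($U{\left(n \right)} = \left(n^{2} - 46 n\right) + n = n^{2} - 45 n$)
$\left(z \left(-13\right) + U{\left(24 \right)}\right) \left(2687 + 32345\right) = \left(622 \left(-13\right) + 24 \left(-45 + 24\right)\right) \left(2687 + 32345\right) = \left(-8086 + 24 \left(-21\right)\right) 35032 = \left(-8086 - 504\right) 35032 = \left(-8590\right) 35032 = -300924880$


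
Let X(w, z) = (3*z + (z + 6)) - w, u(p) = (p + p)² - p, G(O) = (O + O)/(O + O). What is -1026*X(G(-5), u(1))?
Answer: -17442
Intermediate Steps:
G(O) = 1 (G(O) = (2*O)/((2*O)) = (2*O)*(1/(2*O)) = 1)
u(p) = -p + 4*p² (u(p) = (2*p)² - p = 4*p² - p = -p + 4*p²)
X(w, z) = 6 - w + 4*z (X(w, z) = (3*z + (6 + z)) - w = (6 + 4*z) - w = 6 - w + 4*z)
-1026*X(G(-5), u(1)) = -1026*(6 - 1*1 + 4*(1*(-1 + 4*1))) = -1026*(6 - 1 + 4*(1*(-1 + 4))) = -1026*(6 - 1 + 4*(1*3)) = -1026*(6 - 1 + 4*3) = -1026*(6 - 1 + 12) = -1026*17 = -17442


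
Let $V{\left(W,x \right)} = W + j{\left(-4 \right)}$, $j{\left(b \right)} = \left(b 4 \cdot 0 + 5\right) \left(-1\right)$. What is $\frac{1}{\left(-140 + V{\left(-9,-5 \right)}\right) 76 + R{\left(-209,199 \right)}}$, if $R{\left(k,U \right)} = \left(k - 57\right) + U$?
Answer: $- \frac{1}{11771} \approx -8.4955 \cdot 10^{-5}$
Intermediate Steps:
$j{\left(b \right)} = -5$ ($j{\left(b \right)} = \left(4 b 0 + 5\right) \left(-1\right) = \left(0 + 5\right) \left(-1\right) = 5 \left(-1\right) = -5$)
$V{\left(W,x \right)} = -5 + W$ ($V{\left(W,x \right)} = W - 5 = -5 + W$)
$R{\left(k,U \right)} = -57 + U + k$ ($R{\left(k,U \right)} = \left(-57 + k\right) + U = -57 + U + k$)
$\frac{1}{\left(-140 + V{\left(-9,-5 \right)}\right) 76 + R{\left(-209,199 \right)}} = \frac{1}{\left(-140 - 14\right) 76 - 67} = \frac{1}{\left(-154\right) 76 - 67} = \frac{1}{-11704 - 67} = \frac{1}{-11771} = - \frac{1}{11771}$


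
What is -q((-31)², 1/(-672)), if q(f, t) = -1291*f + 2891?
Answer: 1237760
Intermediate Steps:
q(f, t) = 2891 - 1291*f
-q((-31)², 1/(-672)) = -(2891 - 1291*(-31)²) = -(2891 - 1291*961) = -(2891 - 1240651) = -1*(-1237760) = 1237760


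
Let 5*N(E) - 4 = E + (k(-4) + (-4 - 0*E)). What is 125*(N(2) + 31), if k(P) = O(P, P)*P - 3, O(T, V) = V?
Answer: 4250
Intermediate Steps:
k(P) = -3 + P² (k(P) = P*P - 3 = P² - 3 = -3 + P²)
N(E) = 13/5 + E/5 (N(E) = ⅘ + (E + ((-3 + (-4)²) + (-4 - 0*E)))/5 = ⅘ + (E + ((-3 + 16) + (-4 - 1*0)))/5 = ⅘ + (E + (13 + (-4 + 0)))/5 = ⅘ + (E + (13 - 4))/5 = ⅘ + (E + 9)/5 = ⅘ + (9 + E)/5 = ⅘ + (9/5 + E/5) = 13/5 + E/5)
125*(N(2) + 31) = 125*((13/5 + (⅕)*2) + 31) = 125*((13/5 + ⅖) + 31) = 125*(3 + 31) = 125*34 = 4250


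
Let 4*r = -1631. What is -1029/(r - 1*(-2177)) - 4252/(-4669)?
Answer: 517800/1573453 ≈ 0.32909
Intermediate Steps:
r = -1631/4 (r = (¼)*(-1631) = -1631/4 ≈ -407.75)
-1029/(r - 1*(-2177)) - 4252/(-4669) = -1029/(-1631/4 - 1*(-2177)) - 4252/(-4669) = -1029/(-1631/4 + 2177) - 4252*(-1/4669) = -1029/7077/4 + 4252/4669 = -1029*4/7077 + 4252/4669 = -196/337 + 4252/4669 = 517800/1573453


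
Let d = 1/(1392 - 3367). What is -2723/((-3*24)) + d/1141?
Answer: 6136212353/162250200 ≈ 37.819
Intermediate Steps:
d = -1/1975 (d = 1/(-1975) = -1/1975 ≈ -0.00050633)
-2723/((-3*24)) + d/1141 = -2723/((-3*24)) - 1/1975/1141 = -2723/(-72) - 1/1975*1/1141 = -2723*(-1/72) - 1/2253475 = 2723/72 - 1/2253475 = 6136212353/162250200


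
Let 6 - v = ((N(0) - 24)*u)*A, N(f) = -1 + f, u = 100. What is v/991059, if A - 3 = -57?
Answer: -44998/330353 ≈ -0.13621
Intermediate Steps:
A = -54 (A = 3 - 57 = -54)
v = -134994 (v = 6 - ((-1 + 0) - 24)*100*(-54) = 6 - (-1 - 24)*100*(-54) = 6 - (-25*100)*(-54) = 6 - (-2500)*(-54) = 6 - 1*135000 = 6 - 135000 = -134994)
v/991059 = -134994/991059 = -134994*1/991059 = -44998/330353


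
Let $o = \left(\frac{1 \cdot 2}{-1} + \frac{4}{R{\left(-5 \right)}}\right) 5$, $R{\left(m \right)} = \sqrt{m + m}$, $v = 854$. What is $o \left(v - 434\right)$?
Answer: $-4200 - 840 i \sqrt{10} \approx -4200.0 - 2656.3 i$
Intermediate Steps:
$R{\left(m \right)} = \sqrt{2} \sqrt{m}$ ($R{\left(m \right)} = \sqrt{2 m} = \sqrt{2} \sqrt{m}$)
$o = -10 - 2 i \sqrt{10}$ ($o = \left(\frac{1 \cdot 2}{-1} + \frac{4}{\sqrt{2} \sqrt{-5}}\right) 5 = \left(2 \left(-1\right) + \frac{4}{\sqrt{2} i \sqrt{5}}\right) 5 = \left(-2 + \frac{4}{i \sqrt{10}}\right) 5 = \left(-2 + 4 \left(- \frac{i \sqrt{10}}{10}\right)\right) 5 = \left(-2 - \frac{2 i \sqrt{10}}{5}\right) 5 = -10 - 2 i \sqrt{10} \approx -10.0 - 6.3246 i$)
$o \left(v - 434\right) = \left(-10 - 2 i \sqrt{10}\right) \left(854 - 434\right) = \left(-10 - 2 i \sqrt{10}\right) 420 = -4200 - 840 i \sqrt{10}$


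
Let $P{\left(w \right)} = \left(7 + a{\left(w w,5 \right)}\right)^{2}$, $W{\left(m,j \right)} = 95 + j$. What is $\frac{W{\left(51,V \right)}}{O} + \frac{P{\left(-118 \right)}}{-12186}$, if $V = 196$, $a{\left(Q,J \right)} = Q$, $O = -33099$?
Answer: $- \frac{2141205954155}{134448138} \approx -15926.0$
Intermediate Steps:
$P{\left(w \right)} = \left(7 + w^{2}\right)^{2}$ ($P{\left(w \right)} = \left(7 + w w\right)^{2} = \left(7 + w^{2}\right)^{2}$)
$\frac{W{\left(51,V \right)}}{O} + \frac{P{\left(-118 \right)}}{-12186} = \frac{95 + 196}{-33099} + \frac{\left(7 + \left(-118\right)^{2}\right)^{2}}{-12186} = 291 \left(- \frac{1}{33099}\right) + \left(7 + 13924\right)^{2} \left(- \frac{1}{12186}\right) = - \frac{97}{11033} + 13931^{2} \left(- \frac{1}{12186}\right) = - \frac{97}{11033} + 194072761 \left(- \frac{1}{12186}\right) = - \frac{97}{11033} - \frac{194072761}{12186} = - \frac{2141205954155}{134448138}$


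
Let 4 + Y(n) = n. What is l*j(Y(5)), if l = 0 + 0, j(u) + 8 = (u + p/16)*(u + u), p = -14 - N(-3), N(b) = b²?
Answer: 0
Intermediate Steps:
Y(n) = -4 + n
p = -23 (p = -14 - 1*(-3)² = -14 - 1*9 = -14 - 9 = -23)
j(u) = -8 + 2*u*(-23/16 + u) (j(u) = -8 + (u - 23/16)*(u + u) = -8 + (u - 23*1/16)*(2*u) = -8 + (u - 23/16)*(2*u) = -8 + (-23/16 + u)*(2*u) = -8 + 2*u*(-23/16 + u))
l = 0
l*j(Y(5)) = 0*(-8 + 2*(-4 + 5)² - 23*(-4 + 5)/8) = 0*(-8 + 2*1² - 23/8*1) = 0*(-8 + 2*1 - 23/8) = 0*(-8 + 2 - 23/8) = 0*(-71/8) = 0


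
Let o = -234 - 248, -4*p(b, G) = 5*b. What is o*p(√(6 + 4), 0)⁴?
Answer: -3765625/32 ≈ -1.1768e+5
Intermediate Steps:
p(b, G) = -5*b/4
o = -482
o*p(√(6 + 4), 0)⁴ = -482*625*(6 + 4)²/256 = -482*(-5*√10/4)⁴ = -482*15625/64 = -3765625/32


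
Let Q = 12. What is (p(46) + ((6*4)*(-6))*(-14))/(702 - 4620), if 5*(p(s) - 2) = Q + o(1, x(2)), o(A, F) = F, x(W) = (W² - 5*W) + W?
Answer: -1683/3265 ≈ -0.51547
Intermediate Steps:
x(W) = W² - 4*W
p(s) = 18/5 (p(s) = 2 + (12 + 2*(-4 + 2))/5 = 2 + (12 + 2*(-2))/5 = 2 + (12 - 4)/5 = 2 + (⅕)*8 = 2 + 8/5 = 18/5)
(p(46) + ((6*4)*(-6))*(-14))/(702 - 4620) = (18/5 + ((6*4)*(-6))*(-14))/(702 - 4620) = (18/5 + (24*(-6))*(-14))/(-3918) = (18/5 - 144*(-14))*(-1/3918) = (18/5 + 2016)*(-1/3918) = (10098/5)*(-1/3918) = -1683/3265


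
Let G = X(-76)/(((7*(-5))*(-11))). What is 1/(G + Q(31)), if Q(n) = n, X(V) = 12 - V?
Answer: 35/1093 ≈ 0.032022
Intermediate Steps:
G = 8/35 (G = (12 - 1*(-76))/(((7*(-5))*(-11))) = (12 + 76)/((-35*(-11))) = 88/385 = 88*(1/385) = 8/35 ≈ 0.22857)
1/(G + Q(31)) = 1/(8/35 + 31) = 1/(1093/35) = 35/1093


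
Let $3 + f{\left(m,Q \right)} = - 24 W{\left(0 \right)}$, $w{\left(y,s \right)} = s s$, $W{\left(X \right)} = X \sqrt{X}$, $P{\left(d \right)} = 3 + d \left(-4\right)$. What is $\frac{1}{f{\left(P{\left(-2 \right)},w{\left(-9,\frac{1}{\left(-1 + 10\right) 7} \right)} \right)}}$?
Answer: $- \frac{1}{3} \approx -0.33333$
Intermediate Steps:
$P{\left(d \right)} = 3 - 4 d$
$W{\left(X \right)} = X^{\frac{3}{2}}$
$w{\left(y,s \right)} = s^{2}$
$f{\left(m,Q \right)} = -3$ ($f{\left(m,Q \right)} = -3 - 24 \cdot 0^{\frac{3}{2}} = -3 - 0 = -3 + 0 = -3$)
$\frac{1}{f{\left(P{\left(-2 \right)},w{\left(-9,\frac{1}{\left(-1 + 10\right) 7} \right)} \right)}} = \frac{1}{-3} = - \frac{1}{3}$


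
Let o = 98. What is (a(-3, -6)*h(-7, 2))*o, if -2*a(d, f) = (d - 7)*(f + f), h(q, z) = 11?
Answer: -64680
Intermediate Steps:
a(d, f) = -f*(-7 + d) (a(d, f) = -(d - 7)*(f + f)/2 = -(-7 + d)*2*f/2 = -f*(-7 + d))
(a(-3, -6)*h(-7, 2))*o = (-6*(7 - 1*(-3))*11)*98 = (-6*(7 + 3)*11)*98 = (-6*10*11)*98 = -60*11*98 = -660*98 = -64680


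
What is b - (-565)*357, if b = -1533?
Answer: 200172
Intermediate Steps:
b - (-565)*357 = -1533 - (-565)*357 = -1533 - 565*(-357) = -1533 + 201705 = 200172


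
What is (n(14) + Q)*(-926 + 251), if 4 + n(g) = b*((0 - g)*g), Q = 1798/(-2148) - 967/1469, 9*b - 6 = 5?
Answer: 86989106325/525902 ≈ 1.6541e+5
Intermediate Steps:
b = 11/9 (b = 2/3 + (1/9)*5 = 2/3 + 5/9 = 11/9 ≈ 1.2222)
Q = -2359189/1577706 (Q = 1798*(-1/2148) - 967*1/1469 = -899/1074 - 967/1469 = -2359189/1577706 ≈ -1.4953)
n(g) = -4 - 11*g**2/9 (n(g) = -4 + 11*((0 - g)*g)/9 = -4 + 11*((-g)*g)/9 = -4 + 11*(-g**2)/9 = -4 - 11*g**2/9)
(n(14) + Q)*(-926 + 251) = ((-4 - 11/9*14**2) - 2359189/1577706)*(-926 + 251) = ((-4 - 11/9*196) - 2359189/1577706)*(-675) = ((-4 - 2156/9) - 2359189/1577706)*(-675) = (-2192/9 - 2359189/1577706)*(-675) = -1159854751/4733118*(-675) = 86989106325/525902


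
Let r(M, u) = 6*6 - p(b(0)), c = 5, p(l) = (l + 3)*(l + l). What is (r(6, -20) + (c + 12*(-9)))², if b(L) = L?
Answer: 4489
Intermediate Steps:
p(l) = 2*l*(3 + l) (p(l) = (3 + l)*(2*l) = 2*l*(3 + l))
r(M, u) = 36 (r(M, u) = 6*6 - 2*0*(3 + 0) = 36 - 2*0*3 = 36 - 1*0 = 36 + 0 = 36)
(r(6, -20) + (c + 12*(-9)))² = (36 + (5 + 12*(-9)))² = (36 + (5 - 108))² = (36 - 103)² = (-67)² = 4489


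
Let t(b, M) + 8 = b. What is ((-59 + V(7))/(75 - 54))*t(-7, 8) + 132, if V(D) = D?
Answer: 1184/7 ≈ 169.14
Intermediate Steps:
t(b, M) = -8 + b
((-59 + V(7))/(75 - 54))*t(-7, 8) + 132 = ((-59 + 7)/(75 - 54))*(-8 - 7) + 132 = -52/21*(-15) + 132 = 260/7 + 132 = 1184/7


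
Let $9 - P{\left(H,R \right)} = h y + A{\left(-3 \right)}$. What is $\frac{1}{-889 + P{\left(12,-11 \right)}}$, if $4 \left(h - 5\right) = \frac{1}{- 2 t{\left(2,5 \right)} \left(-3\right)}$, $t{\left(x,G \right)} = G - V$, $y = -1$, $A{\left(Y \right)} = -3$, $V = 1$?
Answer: $- \frac{96}{83711} \approx -0.0011468$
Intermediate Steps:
$t{\left(x,G \right)} = -1 + G$ ($t{\left(x,G \right)} = G - 1 = -1 + G$)
$h = \frac{481}{96}$ ($h = 5 + \frac{1}{4 - 2 \left(-1 + 5\right) \left(-3\right)} = 5 + \frac{1}{4 \left(-2\right) 4 \left(-3\right)} = 5 + \frac{1}{4 \left(\left(-8\right) \left(-3\right)\right)} = 5 + \frac{1}{4 \cdot 24} = 5 + \frac{1}{4} \cdot \frac{1}{24} = 5 + \frac{1}{96} = \frac{481}{96} \approx 5.0104$)
$P{\left(H,R \right)} = \frac{1633}{96}$ ($P{\left(H,R \right)} = 9 - \left(\frac{481}{96} \left(-1\right) - 3\right) = 9 - \left(- \frac{481}{96} - 3\right) = 9 - - \frac{769}{96} = 9 + \frac{769}{96} = \frac{1633}{96}$)
$\frac{1}{-889 + P{\left(12,-11 \right)}} = \frac{1}{-889 + \frac{1633}{96}} = \frac{1}{- \frac{83711}{96}} = - \frac{96}{83711}$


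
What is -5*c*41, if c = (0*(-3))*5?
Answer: 0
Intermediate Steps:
c = 0 (c = 0*5 = 0)
-5*c*41 = -5*0*41 = 0*41 = 0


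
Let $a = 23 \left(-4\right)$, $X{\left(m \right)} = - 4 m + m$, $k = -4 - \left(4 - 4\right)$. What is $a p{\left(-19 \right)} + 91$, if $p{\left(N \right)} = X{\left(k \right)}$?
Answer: $-1013$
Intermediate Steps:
$k = -4$ ($k = -4 - \left(4 - 4\right) = -4 - 0 = -4 + 0 = -4$)
$X{\left(m \right)} = - 3 m$
$p{\left(N \right)} = 12$ ($p{\left(N \right)} = \left(-3\right) \left(-4\right) = 12$)
$a = -92$
$a p{\left(-19 \right)} + 91 = \left(-92\right) 12 + 91 = -1104 + 91 = -1013$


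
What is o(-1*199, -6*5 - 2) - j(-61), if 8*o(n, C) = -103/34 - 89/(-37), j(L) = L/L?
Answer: -10849/10064 ≈ -1.0780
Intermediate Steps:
j(L) = 1
o(n, C) = -785/10064 (o(n, C) = (-103/34 - 89/(-37))/8 = (-103*1/34 - 89*(-1/37))/8 = (-103/34 + 89/37)/8 = (⅛)*(-785/1258) = -785/10064)
o(-1*199, -6*5 - 2) - j(-61) = -785/10064 - 1*1 = -785/10064 - 1 = -10849/10064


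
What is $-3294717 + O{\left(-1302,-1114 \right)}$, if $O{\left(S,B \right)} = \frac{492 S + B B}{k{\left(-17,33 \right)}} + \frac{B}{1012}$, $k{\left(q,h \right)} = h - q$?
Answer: $- \frac{41526279739}{12650} \approx -3.2827 \cdot 10^{6}$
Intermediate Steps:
$O{\left(S,B \right)} = \frac{B^{2}}{50} + \frac{B}{1012} + \frac{246 S}{25}$ ($O{\left(S,B \right)} = \frac{492 S + B B}{33 - -17} + \frac{B}{1012} = \frac{492 S + B^{2}}{33 + 17} + B \frac{1}{1012} = \frac{B^{2} + 492 S}{50} + \frac{B}{1012} = \left(B^{2} + 492 S\right) \frac{1}{50} + \frac{B}{1012} = \left(\frac{B^{2}}{50} + \frac{246 S}{25}\right) + \frac{B}{1012} = \frac{B^{2}}{50} + \frac{B}{1012} + \frac{246 S}{25}$)
$-3294717 + O{\left(-1302,-1114 \right)} = -3294717 + \left(\frac{\left(-1114\right)^{2}}{50} + \frac{1}{1012} \left(-1114\right) + \frac{246}{25} \left(-1302\right)\right) = -3294717 - - \frac{151890311}{12650} = -3294717 + \frac{151890311}{12650} = - \frac{41526279739}{12650}$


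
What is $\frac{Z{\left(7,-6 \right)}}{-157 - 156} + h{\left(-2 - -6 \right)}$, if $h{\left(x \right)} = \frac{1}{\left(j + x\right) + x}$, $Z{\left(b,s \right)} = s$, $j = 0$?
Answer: $\frac{361}{2504} \approx 0.14417$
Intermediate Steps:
$h{\left(x \right)} = \frac{1}{2 x}$ ($h{\left(x \right)} = \frac{1}{\left(0 + x\right) + x} = \frac{1}{x + x} = \frac{1}{2 x}$)
$\frac{Z{\left(7,-6 \right)}}{-157 - 156} + h{\left(-2 - -6 \right)} = - \frac{6}{-157 - 156} + \frac{1}{2 \left(-2 - -6\right)} = - \frac{6}{-313} + \frac{1}{2 \left(-2 + 6\right)} = \left(-6\right) \left(- \frac{1}{313}\right) + \frac{1}{2 \cdot 4} = \frac{6}{313} + \frac{1}{2} \cdot \frac{1}{4} = \frac{6}{313} + \frac{1}{8} = \frac{361}{2504}$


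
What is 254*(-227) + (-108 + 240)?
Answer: -57526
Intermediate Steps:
254*(-227) + (-108 + 240) = -57658 + 132 = -57526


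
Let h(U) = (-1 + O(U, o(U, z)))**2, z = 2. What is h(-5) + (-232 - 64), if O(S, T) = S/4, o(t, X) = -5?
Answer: -4655/16 ≈ -290.94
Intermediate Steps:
O(S, T) = S/4 (O(S, T) = S*(1/4) = S/4)
h(U) = (-1 + U/4)**2
h(-5) + (-232 - 64) = (-4 - 5)**2/16 + (-232 - 64) = (1/16)*(-9)**2 - 296 = (1/16)*81 - 296 = 81/16 - 296 = -4655/16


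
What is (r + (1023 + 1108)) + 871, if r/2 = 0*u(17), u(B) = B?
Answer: 3002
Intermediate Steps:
r = 0 (r = 2*(0*17) = 2*0 = 0)
(r + (1023 + 1108)) + 871 = (0 + (1023 + 1108)) + 871 = (0 + 2131) + 871 = 2131 + 871 = 3002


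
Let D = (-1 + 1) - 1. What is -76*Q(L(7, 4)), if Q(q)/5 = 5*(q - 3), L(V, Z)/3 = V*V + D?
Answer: -267900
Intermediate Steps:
D = -1 (D = 0 - 1 = -1)
L(V, Z) = -3 + 3*V**2 (L(V, Z) = 3*(V*V - 1) = 3*(V**2 - 1) = 3*(-1 + V**2) = -3 + 3*V**2)
Q(q) = -75 + 25*q (Q(q) = 5*(5*(q - 3)) = 5*(5*(-3 + q)) = 5*(-15 + 5*q) = -75 + 25*q)
-76*Q(L(7, 4)) = -76*(-75 + 25*(-3 + 3*7**2)) = -76*(-75 + 25*(-3 + 3*49)) = -76*(-75 + 25*(-3 + 147)) = -76*(-75 + 25*144) = -76*(-75 + 3600) = -76*3525 = -267900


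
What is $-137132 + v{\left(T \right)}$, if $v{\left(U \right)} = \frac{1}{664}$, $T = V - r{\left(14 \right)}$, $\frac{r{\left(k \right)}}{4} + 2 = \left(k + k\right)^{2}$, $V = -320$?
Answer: $- \frac{91055647}{664} \approx -1.3713 \cdot 10^{5}$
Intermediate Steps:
$r{\left(k \right)} = -8 + 16 k^{2}$ ($r{\left(k \right)} = -8 + 4 \left(k + k\right)^{2} = -8 + 4 \left(2 k\right)^{2} = -8 + 4 \cdot 4 k^{2} = -8 + 16 k^{2}$)
$T = -3448$ ($T = -320 - \left(-8 + 16 \cdot 14^{2}\right) = -320 - \left(-8 + 16 \cdot 196\right) = -320 - \left(-8 + 3136\right) = -320 - 3128 = -3448$)
$v{\left(U \right)} = \frac{1}{664}$
$-137132 + v{\left(T \right)} = -137132 + \frac{1}{664} = - \frac{91055647}{664}$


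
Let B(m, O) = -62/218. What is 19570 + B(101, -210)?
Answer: 2133099/109 ≈ 19570.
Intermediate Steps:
B(m, O) = -31/109 (B(m, O) = -62*1/218 = -31/109)
19570 + B(101, -210) = 19570 - 31/109 = 2133099/109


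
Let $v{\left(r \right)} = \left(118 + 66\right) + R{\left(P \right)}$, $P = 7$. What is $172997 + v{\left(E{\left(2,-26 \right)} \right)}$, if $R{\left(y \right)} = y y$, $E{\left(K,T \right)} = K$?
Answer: $173230$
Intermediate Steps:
$R{\left(y \right)} = y^{2}$
$v{\left(r \right)} = 233$ ($v{\left(r \right)} = \left(118 + 66\right) + 7^{2} = 184 + 49 = 233$)
$172997 + v{\left(E{\left(2,-26 \right)} \right)} = 172997 + 233 = 173230$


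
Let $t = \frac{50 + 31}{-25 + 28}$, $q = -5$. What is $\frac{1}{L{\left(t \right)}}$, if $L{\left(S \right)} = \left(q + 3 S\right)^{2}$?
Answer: $\frac{1}{5776} \approx 0.00017313$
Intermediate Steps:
$t = 27$ ($t = \frac{81}{3} = 81 \cdot \frac{1}{3} = 27$)
$L{\left(S \right)} = \left(-5 + 3 S\right)^{2}$
$\frac{1}{L{\left(t \right)}} = \frac{1}{\left(-5 + 3 \cdot 27\right)^{2}} = \frac{1}{\left(-5 + 81\right)^{2}} = \frac{1}{76^{2}} = \frac{1}{5776}$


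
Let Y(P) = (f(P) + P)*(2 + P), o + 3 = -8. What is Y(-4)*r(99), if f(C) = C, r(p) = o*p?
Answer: -17424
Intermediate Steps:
o = -11 (o = -3 - 8 = -11)
r(p) = -11*p
Y(P) = 2*P*(2 + P) (Y(P) = (P + P)*(2 + P) = (2*P)*(2 + P) = 2*P*(2 + P))
Y(-4)*r(99) = (2*(-4)*(2 - 4))*(-11*99) = (2*(-4)*(-2))*(-1089) = 16*(-1089) = -17424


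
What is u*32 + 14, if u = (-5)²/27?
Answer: 1178/27 ≈ 43.630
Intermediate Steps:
u = 25/27 (u = 25*(1/27) = 25/27 ≈ 0.92593)
u*32 + 14 = (25/27)*32 + 14 = 800/27 + 14 = 1178/27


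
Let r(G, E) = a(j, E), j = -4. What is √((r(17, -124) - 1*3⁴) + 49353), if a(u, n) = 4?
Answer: 2*√12319 ≈ 221.98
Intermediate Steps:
r(G, E) = 4
√((r(17, -124) - 1*3⁴) + 49353) = √((4 - 1*3⁴) + 49353) = √((4 - 1*81) + 49353) = √((4 - 81) + 49353) = √(-77 + 49353) = √49276 = 2*√12319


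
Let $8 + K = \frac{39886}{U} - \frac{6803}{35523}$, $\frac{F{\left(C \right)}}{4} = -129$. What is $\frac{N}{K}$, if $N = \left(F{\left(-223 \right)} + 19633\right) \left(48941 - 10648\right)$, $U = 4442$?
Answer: $\frac{57756029065340823}{62153062} \approx 9.2925 \cdot 10^{8}$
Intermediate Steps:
$F{\left(C \right)} = -516$ ($F{\left(C \right)} = 4 \left(-129\right) = -516$)
$N = 732047281$ ($N = \left(-516 + 19633\right) \left(48941 - 10648\right) = 19117 \cdot 38293 = 732047281$)
$K = \frac{62153062}{78896583}$ ($K = -8 + \left(\frac{39886}{4442} - \frac{6803}{35523}\right) = -8 + \left(39886 \cdot \frac{1}{4442} - \frac{6803}{35523}\right) = -8 + \left(\frac{19943}{2221} - \frac{6803}{35523}\right) = -8 + \frac{693325726}{78896583} = \frac{62153062}{78896583} \approx 0.78778$)
$\frac{N}{K} = \frac{732047281}{\frac{62153062}{78896583}} = 732047281 \cdot \frac{78896583}{62153062} = \frac{57756029065340823}{62153062}$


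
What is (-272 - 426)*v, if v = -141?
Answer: 98418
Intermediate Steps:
(-272 - 426)*v = (-272 - 426)*(-141) = -698*(-141) = 98418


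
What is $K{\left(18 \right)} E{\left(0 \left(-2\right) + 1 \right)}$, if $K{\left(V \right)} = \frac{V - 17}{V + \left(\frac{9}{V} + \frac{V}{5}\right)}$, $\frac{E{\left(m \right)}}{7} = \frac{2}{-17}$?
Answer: $- \frac{140}{3757} \approx -0.037264$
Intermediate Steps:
$E{\left(m \right)} = - \frac{14}{17}$ ($E{\left(m \right)} = 7 \frac{2}{-17} = 7 \cdot 2 \left(- \frac{1}{17}\right) = 7 \left(- \frac{2}{17}\right) = - \frac{14}{17}$)
$K{\left(V \right)} = \frac{-17 + V}{\frac{9}{V} + \frac{6 V}{5}}$ ($K{\left(V \right)} = \frac{-17 + V}{V + \left(\frac{9}{V} + V \frac{1}{5}\right)} = \frac{-17 + V}{V + \left(\frac{9}{V} + \frac{V}{5}\right)} = \frac{-17 + V}{\frac{9}{V} + \frac{6 V}{5}}$)
$K{\left(18 \right)} E{\left(0 \left(-2\right) + 1 \right)} = \frac{5}{3} \cdot 18 \frac{1}{15 + 2 \cdot 18^{2}} \left(-17 + 18\right) \left(- \frac{14}{17}\right) = \frac{5}{3} \cdot 18 \frac{1}{15 + 2 \cdot 324} \cdot 1 \left(- \frac{14}{17}\right) = \frac{5}{3} \cdot 18 \frac{1}{15 + 648} \cdot 1 \left(- \frac{14}{17}\right) = \frac{5}{3} \cdot 18 \cdot \frac{1}{663} \cdot 1 \left(- \frac{14}{17}\right) = \frac{10}{221} \left(- \frac{14}{17}\right) = - \frac{140}{3757}$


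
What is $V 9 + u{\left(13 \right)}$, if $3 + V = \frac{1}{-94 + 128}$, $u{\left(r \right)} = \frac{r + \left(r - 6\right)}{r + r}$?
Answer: $- \frac{11477}{442} \approx -25.966$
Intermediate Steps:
$u{\left(r \right)} = \frac{-6 + 2 r}{2 r}$ ($u{\left(r \right)} = \frac{r + \left(r - 6\right)}{2 r} = \left(r + \left(-6 + r\right)\right) \frac{1}{2 r} = \left(-6 + 2 r\right) \frac{1}{2 r} = \frac{-6 + 2 r}{2 r}$)
$V = - \frac{101}{34}$ ($V = -3 + \frac{1}{-94 + 128} = -3 + \frac{1}{34} = - \frac{101}{34} \approx -2.9706$)
$V 9 + u{\left(13 \right)} = \left(- \frac{101}{34}\right) 9 + \frac{-3 + 13}{13} = - \frac{909}{34} + \frac{1}{13} \cdot 10 = - \frac{909}{34} + \frac{10}{13} = - \frac{11477}{442}$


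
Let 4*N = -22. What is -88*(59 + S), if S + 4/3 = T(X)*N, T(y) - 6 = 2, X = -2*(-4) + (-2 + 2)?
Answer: -3608/3 ≈ -1202.7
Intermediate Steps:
N = -11/2 (N = (¼)*(-22) = -11/2 ≈ -5.5000)
X = 8 (X = 8 + 0 = 8)
T(y) = 8 (T(y) = 6 + 2 = 8)
S = -136/3 (S = -4/3 + 8*(-11/2) = -4/3 - 44 = -136/3 ≈ -45.333)
-88*(59 + S) = -88*(59 - 136/3) = -88*41/3 = -3608/3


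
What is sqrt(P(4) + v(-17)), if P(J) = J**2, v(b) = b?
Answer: I ≈ 1.0*I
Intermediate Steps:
sqrt(P(4) + v(-17)) = sqrt(4**2 - 17) = sqrt(16 - 17) = sqrt(-1) = I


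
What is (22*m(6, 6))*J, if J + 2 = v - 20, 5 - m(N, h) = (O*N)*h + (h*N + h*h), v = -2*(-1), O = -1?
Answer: 13640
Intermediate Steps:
v = 2
m(N, h) = 5 - h**2 (m(N, h) = 5 - ((-N)*h + (h*N + h*h)) = 5 - (-N*h + (N*h + h**2)) = 5 - (-N*h + (h**2 + N*h)) = 5 - h**2)
J = -20 (J = -2 + (2 - 20) = -2 - 18 = -20)
(22*m(6, 6))*J = (22*(5 - 1*6**2))*(-20) = (22*(5 - 1*36))*(-20) = (22*(5 - 36))*(-20) = (22*(-31))*(-20) = -682*(-20) = 13640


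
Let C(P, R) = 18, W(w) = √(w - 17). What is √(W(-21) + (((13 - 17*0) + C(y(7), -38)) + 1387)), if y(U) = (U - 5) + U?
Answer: √(1418 + I*√38) ≈ 37.656 + 0.08185*I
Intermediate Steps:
W(w) = √(-17 + w)
y(U) = -5 + 2*U (y(U) = (-5 + U) + U = -5 + 2*U)
√(W(-21) + (((13 - 17*0) + C(y(7), -38)) + 1387)) = √(√(-17 - 21) + (((13 - 17*0) + 18) + 1387)) = √(√(-38) + (((13 + 0) + 18) + 1387)) = √(I*√38 + ((13 + 18) + 1387)) = √(I*√38 + (31 + 1387)) = √(I*√38 + 1418) = √(1418 + I*√38)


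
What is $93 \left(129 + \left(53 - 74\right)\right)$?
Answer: $10044$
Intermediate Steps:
$93 \left(129 + \left(53 - 74\right)\right) = 93 \left(129 - 21\right) = 93 \cdot 108 = 10044$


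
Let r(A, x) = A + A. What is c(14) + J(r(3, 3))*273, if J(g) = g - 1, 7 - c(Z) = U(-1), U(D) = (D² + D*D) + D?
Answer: 1371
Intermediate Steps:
U(D) = D + 2*D² (U(D) = (D² + D²) + D = 2*D² + D = D + 2*D²)
r(A, x) = 2*A
c(Z) = 6 (c(Z) = 7 - (-1)*(1 + 2*(-1)) = 7 - (-1)*(1 - 2) = 7 - (-1)*(-1) = 7 - 1*1 = 7 - 1 = 6)
J(g) = -1 + g
c(14) + J(r(3, 3))*273 = 6 + (-1 + 2*3)*273 = 6 + (-1 + 6)*273 = 6 + 5*273 = 6 + 1365 = 1371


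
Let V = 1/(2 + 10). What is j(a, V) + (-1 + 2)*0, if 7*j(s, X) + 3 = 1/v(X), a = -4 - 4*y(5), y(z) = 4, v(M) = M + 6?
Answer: -207/511 ≈ -0.40509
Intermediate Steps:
v(M) = 6 + M
a = -20 (a = -4 - 4*4 = -4 - 16 = -20)
V = 1/12 ≈ 0.083333
j(s, X) = -3/7 + 1/(7*(6 + X))
j(a, V) + (-1 + 2)*0 = (-17 - 3*1/12)/(7*(6 + 1/12)) + (-1 + 2)*0 = (-17 - 1/4)/(7*(73/12)) + 1*0 = (1/7)*(12/73)*(-69/4) + 0 = -207/511 + 0 = -207/511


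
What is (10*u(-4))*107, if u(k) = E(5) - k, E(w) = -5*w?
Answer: -22470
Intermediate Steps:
u(k) = -25 - k (u(k) = -5*5 - k = -25 - k)
(10*u(-4))*107 = (10*(-25 - 1*(-4)))*107 = (10*(-25 + 4))*107 = (10*(-21))*107 = -210*107 = -22470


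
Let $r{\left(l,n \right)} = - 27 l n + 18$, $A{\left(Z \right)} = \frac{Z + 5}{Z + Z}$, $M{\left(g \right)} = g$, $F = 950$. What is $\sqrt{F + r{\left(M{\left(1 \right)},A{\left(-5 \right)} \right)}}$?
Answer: $22 \sqrt{2} \approx 31.113$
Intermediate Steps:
$A{\left(Z \right)} = \frac{5 + Z}{2 Z}$
$r{\left(l,n \right)} = 18 - 27 l n$ ($r{\left(l,n \right)} = - 27 l n + 18 = 18 - 27 l n$)
$\sqrt{F + r{\left(M{\left(1 \right)},A{\left(-5 \right)} \right)}} = \sqrt{950 + \left(18 - 27 \frac{5 - 5}{2 \left(-5\right)}\right)} = \sqrt{950 + \left(18 - 27 \cdot \frac{1}{2} \left(- \frac{1}{5}\right) 0\right)} = \sqrt{950 + \left(18 - 27 \cdot 0\right)} = \sqrt{950 + \left(18 + 0\right)} = \sqrt{950 + 18} = \sqrt{968} = 22 \sqrt{2}$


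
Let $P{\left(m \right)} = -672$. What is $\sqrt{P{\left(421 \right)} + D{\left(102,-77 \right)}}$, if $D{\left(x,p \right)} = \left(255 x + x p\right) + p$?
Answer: $13 \sqrt{103} \approx 131.94$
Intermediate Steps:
$D{\left(x,p \right)} = p + 255 x + p x$ ($D{\left(x,p \right)} = \left(255 x + p x\right) + p = p + 255 x + p x$)
$\sqrt{P{\left(421 \right)} + D{\left(102,-77 \right)}} = \sqrt{-672 - -18079} = \sqrt{-672 + 18079} = \sqrt{17407} = 13 \sqrt{103}$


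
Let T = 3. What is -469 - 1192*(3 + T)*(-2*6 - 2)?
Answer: 99659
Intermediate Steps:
-469 - 1192*(3 + T)*(-2*6 - 2) = -469 - 1192*(3 + 3)*(-2*6 - 2) = -469 - 7152*(-12 - 2) = -469 - 7152*(-14) = -469 - 1192*(-84) = -469 + 100128 = 99659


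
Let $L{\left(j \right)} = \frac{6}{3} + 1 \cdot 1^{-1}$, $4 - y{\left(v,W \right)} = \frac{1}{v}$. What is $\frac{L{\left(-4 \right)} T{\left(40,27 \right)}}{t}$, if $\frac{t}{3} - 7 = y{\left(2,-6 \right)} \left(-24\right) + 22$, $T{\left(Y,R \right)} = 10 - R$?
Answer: $\frac{17}{55} \approx 0.30909$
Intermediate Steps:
$y{\left(v,W \right)} = 4 - \frac{1}{v}$
$L{\left(j \right)} = 3$ ($L{\left(j \right)} = 6 \cdot \frac{1}{3} + 1 \cdot 1 = 2 + 1 = 3$)
$t = -165$ ($t = 21 + 3 \left(\left(4 - \frac{1}{2}\right) \left(-24\right) + 22\right) = 21 + 3 \left(\frac{7}{2} \left(-24\right) + 22\right) = 21 + 3 \left(-84 + 22\right) = 21 + 3 \left(-62\right) = 21 - 186 = -165$)
$\frac{L{\left(-4 \right)} T{\left(40,27 \right)}}{t} = \frac{3 \left(10 - 27\right)}{-165} = 3 \left(10 - 27\right) \left(- \frac{1}{165}\right) = 3 \left(-17\right) \left(- \frac{1}{165}\right) = \left(-51\right) \left(- \frac{1}{165}\right) = \frac{17}{55}$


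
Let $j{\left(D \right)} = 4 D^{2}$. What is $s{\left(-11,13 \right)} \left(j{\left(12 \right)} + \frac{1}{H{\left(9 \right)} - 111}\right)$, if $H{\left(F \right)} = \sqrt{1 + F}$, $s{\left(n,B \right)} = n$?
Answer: $- \frac{78001275}{12311} + \frac{11 \sqrt{10}}{12311} \approx -6335.9$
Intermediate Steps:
$s{\left(-11,13 \right)} \left(j{\left(12 \right)} + \frac{1}{H{\left(9 \right)} - 111}\right) = - 11 \left(4 \cdot 12^{2} + \frac{1}{\sqrt{1 + 9} - 111}\right) = - 11 \left(4 \cdot 144 + \frac{1}{\sqrt{10} - 111}\right) = - 11 \left(576 + \frac{1}{-111 + \sqrt{10}}\right) = -6336 - \frac{11}{-111 + \sqrt{10}}$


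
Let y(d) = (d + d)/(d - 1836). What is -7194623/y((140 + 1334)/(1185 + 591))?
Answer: 11724580674113/1474 ≈ 7.9543e+9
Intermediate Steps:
y(d) = 2*d/(-1836 + d) (y(d) = (2*d)/(-1836 + d) = 2*d/(-1836 + d))
-7194623/y((140 + 1334)/(1185 + 591)) = -7194623*(-1836 + (140 + 1334)/(1185 + 591))*(1185 + 591)/(2*(140 + 1334)) = -7194623/(2*(1474/1776)/(-1836 + 1474/1776)) = -7194623/(2*(1474*(1/1776))/(-1836 + 1474*(1/1776))) = -7194623/(2*(737/888)/(-1836 + 737/888)) = -7194623/(2*(737/888)/(-1629631/888)) = -7194623/(2*(737/888)*(-888/1629631)) = -7194623/(-1474/1629631) = -7194623*(-1629631/1474) = 11724580674113/1474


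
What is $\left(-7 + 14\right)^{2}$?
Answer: $49$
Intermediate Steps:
$\left(-7 + 14\right)^{2} = 7^{2} = 49$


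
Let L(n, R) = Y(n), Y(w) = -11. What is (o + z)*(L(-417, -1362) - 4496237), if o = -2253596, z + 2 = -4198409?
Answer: 29009823569736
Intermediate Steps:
L(n, R) = -11
z = -4198411 (z = -2 - 4198409 = -4198411)
(o + z)*(L(-417, -1362) - 4496237) = (-2253596 - 4198411)*(-11 - 4496237) = -6452007*(-4496248) = 29009823569736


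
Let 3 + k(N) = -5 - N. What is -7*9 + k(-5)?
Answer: -66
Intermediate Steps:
k(N) = -8 - N (k(N) = -3 + (-5 - N) = -8 - N)
-7*9 + k(-5) = -7*9 + (-8 - 1*(-5)) = -63 + (-8 + 5) = -63 - 3 = -66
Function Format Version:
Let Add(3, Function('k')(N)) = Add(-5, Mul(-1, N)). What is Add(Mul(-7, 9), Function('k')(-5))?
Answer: -66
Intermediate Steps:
Function('k')(N) = Add(-8, Mul(-1, N)) (Function('k')(N) = Add(-3, Add(-5, Mul(-1, N))) = Add(-8, Mul(-1, N)))
Add(Mul(-7, 9), Function('k')(-5)) = Add(Mul(-7, 9), Add(-8, Mul(-1, -5))) = Add(-63, Add(-8, 5)) = Add(-63, -3) = -66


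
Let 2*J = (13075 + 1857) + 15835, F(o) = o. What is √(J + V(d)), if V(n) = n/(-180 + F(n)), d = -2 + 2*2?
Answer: √487410458/178 ≈ 124.03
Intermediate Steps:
d = 2 (d = -2 + 4 = 2)
J = 30767/2 (J = ((13075 + 1857) + 15835)/2 = (14932 + 15835)/2 = (½)*30767 = 30767/2 ≈ 15384.)
V(n) = n/(-180 + n)
√(J + V(d)) = √(30767/2 + 2/(-180 + 2)) = √(30767/2 + 2/(-178)) = √(30767/2 + 2*(-1/178)) = √(30767/2 - 1/89) = √(2738261/178) = √487410458/178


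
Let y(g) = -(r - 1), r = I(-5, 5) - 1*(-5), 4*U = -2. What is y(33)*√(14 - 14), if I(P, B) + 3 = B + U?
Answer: 0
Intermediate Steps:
U = -½ (U = (¼)*(-2) = -½ ≈ -0.50000)
I(P, B) = -7/2 + B (I(P, B) = -3 + (B - ½) = -3 + (-½ + B) = -7/2 + B)
r = 13/2 (r = (-7/2 + 5) - 1*(-5) = 3/2 + 5 = 13/2 ≈ 6.5000)
y(g) = -11/2 (y(g) = -(13/2 - 1) = -1*11/2 = -11/2)
y(33)*√(14 - 14) = -11*√(14 - 14)/2 = -11*√0/2 = -11/2*0 = 0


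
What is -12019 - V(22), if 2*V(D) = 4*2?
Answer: -12023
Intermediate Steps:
V(D) = 4 (V(D) = (4*2)/2 = (½)*8 = 4)
-12019 - V(22) = -12019 - 1*4 = -12019 - 4 = -12023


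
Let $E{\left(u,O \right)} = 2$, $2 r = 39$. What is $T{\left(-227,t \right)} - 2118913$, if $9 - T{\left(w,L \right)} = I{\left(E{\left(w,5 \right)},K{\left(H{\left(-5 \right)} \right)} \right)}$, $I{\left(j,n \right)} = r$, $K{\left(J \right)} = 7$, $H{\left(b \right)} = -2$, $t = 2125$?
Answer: $- \frac{4237847}{2} \approx -2.1189 \cdot 10^{6}$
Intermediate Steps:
$r = \frac{39}{2}$ ($r = \frac{1}{2} \cdot 39 = \frac{39}{2} \approx 19.5$)
$I{\left(j,n \right)} = \frac{39}{2}$
$T{\left(w,L \right)} = - \frac{21}{2}$ ($T{\left(w,L \right)} = 9 - \frac{39}{2} = - \frac{21}{2}$)
$T{\left(-227,t \right)} - 2118913 = - \frac{21}{2} - 2118913 = - \frac{4237847}{2}$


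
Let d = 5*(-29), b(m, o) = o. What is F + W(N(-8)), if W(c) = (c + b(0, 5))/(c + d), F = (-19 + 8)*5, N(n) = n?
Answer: -2804/51 ≈ -54.980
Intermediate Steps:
F = -55 (F = -11*5 = -55)
d = -145
W(c) = (5 + c)/(-145 + c) (W(c) = (c + 5)/(c - 145) = (5 + c)/(-145 + c))
F + W(N(-8)) = -55 + (5 - 8)/(-145 - 8) = -55 - 3/(-153) = -55 - 1/153*(-3) = -55 + 1/51 = -2804/51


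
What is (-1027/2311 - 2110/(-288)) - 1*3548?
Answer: -1178427415/332784 ≈ -3541.1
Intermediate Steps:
(-1027/2311 - 2110/(-288)) - 1*3548 = (-1027*1/2311 - 2110*(-1/288)) - 3548 = (-1027/2311 + 1055/144) - 3548 = 2290217/332784 - 3548 = -1178427415/332784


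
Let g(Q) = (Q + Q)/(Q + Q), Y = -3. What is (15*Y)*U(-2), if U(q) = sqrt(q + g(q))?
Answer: -45*I ≈ -45.0*I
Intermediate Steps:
g(Q) = 1 (g(Q) = (2*Q)/((2*Q)) = (2*Q)*(1/(2*Q)) = 1)
U(q) = sqrt(1 + q) (U(q) = sqrt(q + 1) = sqrt(1 + q))
(15*Y)*U(-2) = (15*(-3))*sqrt(1 - 2) = -45*I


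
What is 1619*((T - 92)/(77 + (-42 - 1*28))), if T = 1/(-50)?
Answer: -7449019/350 ≈ -21283.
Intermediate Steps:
T = -1/50 ≈ -0.020000
1619*((T - 92)/(77 + (-42 - 1*28))) = 1619*((-1/50 - 92)/(77 + (-42 - 1*28))) = 1619*(-4601/(50*(77 + (-42 - 28)))) = 1619*(-4601/(50*(77 - 70))) = 1619*(-4601/50/7) = 1619*(-4601/50*⅐) = 1619*(-4601/350) = -7449019/350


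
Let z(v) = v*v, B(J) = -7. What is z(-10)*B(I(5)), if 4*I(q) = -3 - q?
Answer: -700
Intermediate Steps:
I(q) = -3/4 - q/4 (I(q) = (-3 - q)/4 = -3/4 - q/4)
z(v) = v**2
z(-10)*B(I(5)) = (-10)**2*(-7) = 100*(-7) = -700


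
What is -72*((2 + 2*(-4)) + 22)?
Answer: -1152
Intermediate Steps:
-72*((2 + 2*(-4)) + 22) = -72*((2 - 8) + 22) = -72*(-6 + 22) = -72*16 = -1152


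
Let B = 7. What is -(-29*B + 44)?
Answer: 159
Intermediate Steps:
-(-29*B + 44) = -(-29*7 + 44) = -(-203 + 44) = -1*(-159) = 159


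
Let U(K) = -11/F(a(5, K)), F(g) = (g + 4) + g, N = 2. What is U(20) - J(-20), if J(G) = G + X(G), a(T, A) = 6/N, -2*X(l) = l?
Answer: 89/10 ≈ 8.9000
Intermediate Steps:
X(l) = -l/2
a(T, A) = 3 (a(T, A) = 6/2 = 6*(½) = 3)
F(g) = 4 + 2*g (F(g) = (4 + g) + g = 4 + 2*g)
U(K) = -11/10 (U(K) = -11/(4 + 2*3) = -11/(4 + 6) = -11/10)
J(G) = G/2 (J(G) = G - G/2 = G/2)
U(20) - J(-20) = -11/10 - (-20)/2 = -11/10 - 1*(-10) = -11/10 + 10 = 89/10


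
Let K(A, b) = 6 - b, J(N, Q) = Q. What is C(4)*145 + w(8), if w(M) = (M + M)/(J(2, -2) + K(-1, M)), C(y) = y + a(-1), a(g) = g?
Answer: 431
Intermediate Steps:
C(y) = -1 + y (C(y) = y - 1 = -1 + y)
w(M) = 2*M/(4 - M) (w(M) = (M + M)/(-2 + (6 - M)) = (2*M)/(4 - M) = 2*M/(4 - M))
C(4)*145 + w(8) = (-1 + 4)*145 - 2*8/(-4 + 8) = 3*145 - 2*8/4 = 435 - 2*8*¼ = 435 - 4 = 431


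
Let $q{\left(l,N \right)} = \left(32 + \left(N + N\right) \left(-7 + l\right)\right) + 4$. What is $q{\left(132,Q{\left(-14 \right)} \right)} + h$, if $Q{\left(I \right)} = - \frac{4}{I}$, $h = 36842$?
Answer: $\frac{258646}{7} \approx 36949.0$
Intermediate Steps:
$q{\left(l,N \right)} = 36 + 2 N \left(-7 + l\right)$ ($q{\left(l,N \right)} = \left(32 + 2 N \left(-7 + l\right)\right) + 4 = 36 + 2 N \left(-7 + l\right)$)
$q{\left(132,Q{\left(-14 \right)} \right)} + h = \left(36 - 14 \left(- \frac{4}{-14}\right) + 2 \left(- \frac{4}{-14}\right) 132\right) + 36842 = \left(36 - 14 \left(\left(-4\right) \left(- \frac{1}{14}\right)\right) + 2 \left(\left(-4\right) \left(- \frac{1}{14}\right)\right) 132\right) + 36842 = \left(36 - 4 + 2 \cdot \frac{2}{7} \cdot 132\right) + 36842 = \left(36 - 4 + \frac{528}{7}\right) + 36842 = \frac{752}{7} + 36842 = \frac{258646}{7}$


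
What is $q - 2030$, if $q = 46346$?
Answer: $44316$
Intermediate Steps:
$q - 2030 = 46346 - 2030 = 44316$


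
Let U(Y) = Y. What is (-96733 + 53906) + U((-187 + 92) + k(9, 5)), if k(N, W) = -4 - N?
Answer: -42935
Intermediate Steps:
(-96733 + 53906) + U((-187 + 92) + k(9, 5)) = (-96733 + 53906) + ((-187 + 92) + (-4 - 1*9)) = -42827 + (-95 + (-4 - 9)) = -42827 + (-95 - 13) = -42827 - 108 = -42935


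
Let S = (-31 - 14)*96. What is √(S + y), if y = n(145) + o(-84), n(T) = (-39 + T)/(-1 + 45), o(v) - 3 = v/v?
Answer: I*√2087778/22 ≈ 65.678*I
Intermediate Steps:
o(v) = 4 (o(v) = 3 + v/v = 3 + 1 = 4)
n(T) = -39/44 + T/44 (n(T) = (-39 + T)/44 = (-39 + T)*(1/44) = -39/44 + T/44)
S = -4320 (S = -45*96 = -4320)
y = 141/22 (y = (-39/44 + (1/44)*145) + 4 = (-39/44 + 145/44) + 4 = 53/22 + 4 = 141/22 ≈ 6.4091)
√(S + y) = √(-4320 + 141/22) = √(-94899/22) = I*√2087778/22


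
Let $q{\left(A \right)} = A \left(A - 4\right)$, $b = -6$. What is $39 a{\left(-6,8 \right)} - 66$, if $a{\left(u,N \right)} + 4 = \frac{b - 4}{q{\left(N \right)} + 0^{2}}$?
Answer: $- \frac{3747}{16} \approx -234.19$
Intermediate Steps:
$q{\left(A \right)} = A \left(-4 + A\right)$
$a{\left(u,N \right)} = -4 - \frac{10}{N \left(-4 + N\right)}$ ($a{\left(u,N \right)} = -4 + \frac{-6 - 4}{N \left(-4 + N\right) + 0^{2}} = -4 - \frac{10}{N \left(-4 + N\right) + 0} = -4 - \frac{10}{N \left(-4 + N\right)}$)
$39 a{\left(-6,8 \right)} - 66 = 39 \frac{2 \left(-5 - 16 \left(-4 + 8\right)\right)}{8 \left(-4 + 8\right)} - 66 = 39 \cdot 2 \cdot \frac{1}{8} \cdot \frac{1}{4} \left(-5 - 16 \cdot 4\right) - 66 = 39 \cdot 2 \cdot \frac{1}{8} \cdot \frac{1}{4} \left(-5 - 64\right) - 66 = 39 \cdot 2 \cdot \frac{1}{8} \cdot \frac{1}{4} \left(-69\right) - 66 = 39 \left(- \frac{69}{16}\right) - 66 = - \frac{2691}{16} - 66 = - \frac{3747}{16}$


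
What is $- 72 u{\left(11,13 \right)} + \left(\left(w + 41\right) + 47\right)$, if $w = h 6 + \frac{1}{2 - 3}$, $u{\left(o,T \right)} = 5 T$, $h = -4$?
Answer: $-4617$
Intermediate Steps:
$w = -25$ ($w = \left(-4\right) 6 + \frac{1}{2 - 3} = -24 + \frac{1}{-1} = -24 - 1 = -25$)
$- 72 u{\left(11,13 \right)} + \left(\left(w + 41\right) + 47\right) = - 72 \cdot 5 \cdot 13 + \left(\left(-25 + 41\right) + 47\right) = \left(-72\right) 65 + \left(16 + 47\right) = -4680 + 63 = -4617$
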